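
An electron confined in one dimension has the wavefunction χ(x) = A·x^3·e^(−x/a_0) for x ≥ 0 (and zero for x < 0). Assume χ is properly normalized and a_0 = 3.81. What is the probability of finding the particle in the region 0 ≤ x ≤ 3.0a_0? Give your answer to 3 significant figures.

P ≈ 0.394

P = ∫_{0}^{3.0a_0} |χ(x)|² dx.
With A² fixed by ∫|χ|² = 1, i.e. A² = (45·a_0^7/8)^(−1), substitute and integrate.
Let u = x/a_0; then A² and the length scale cancel, so P = ∫_{0}^{3.0} u^6·e^(-2·u) du ÷ ∫_{0}^{∞} u^6·e^(-2·u) du.
Using ∫ u^6·e^(-2·u) du = -(4·u^6 + 12·u^5 + 30·u^4 + 60·u^3 + 90·u^2 + 90·u + 45)·e^(-2·u)/8, the numerator is ≈ 2.2145 and the denominator is 45/8.
Taking the ratio, P = 0.3937.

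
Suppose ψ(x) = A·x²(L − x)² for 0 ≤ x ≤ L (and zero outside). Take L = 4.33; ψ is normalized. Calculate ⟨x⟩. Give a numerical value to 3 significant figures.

By definition ⟨x⟩ = ∫ x |ψ(x)|² dx.
Evaluating both integrals, ⟨x⟩ = L/2.
Putting L = 4.33 gives 2.165.

⟨x⟩ ≈ 2.17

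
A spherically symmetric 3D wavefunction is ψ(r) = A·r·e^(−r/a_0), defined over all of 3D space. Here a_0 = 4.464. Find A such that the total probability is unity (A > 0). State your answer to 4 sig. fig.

We need A² ∫|f|² 4πr² dr = 1, taking the integral from 0 to ∞.
The angular integral contributes 4π, leaving ∫₀^∞ r²|ψ|² dr.
Using ∫₀^∞ rⁿ e^(−αr) dr = n!/αⁿ⁺¹, with ψ = A·r·e^(−r/a_0), the integral evaluates to A²·[3·π·a_0^5].
Substituting a_0 = 4.464 gives A² = 0.000059856, so A = 0.0077367.

A ≈ 0.007737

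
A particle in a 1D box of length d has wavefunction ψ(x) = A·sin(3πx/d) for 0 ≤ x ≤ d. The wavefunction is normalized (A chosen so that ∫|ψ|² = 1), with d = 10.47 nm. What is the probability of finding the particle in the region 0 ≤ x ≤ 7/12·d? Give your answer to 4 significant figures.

P ≈ 0.6364

|ψ|² is the probability density, so P = ∫_{0}^{7/12·d} |ψ|² dx.
The normalization integral ∫|ψ|²dx over the whole domain equals d/2·A², and A² cancels in the ratio.
Let u = x/d; then A² and the length scale cancel, so P = ∫_{0}^{7/12} sin(3·π·u)^2 du ÷ ∫_{0}^{1} sin(3·π·u)^2 du.
An antiderivative of sin(3·π·u)^2 is u/2 - sin(6·π·u)/(12·π); evaluating from 0 to 7/12 gives 1/(12·π) + 7/24, while the full integral is 1/2.
Evaluating gives P = (2 + 7·π)/(12·π).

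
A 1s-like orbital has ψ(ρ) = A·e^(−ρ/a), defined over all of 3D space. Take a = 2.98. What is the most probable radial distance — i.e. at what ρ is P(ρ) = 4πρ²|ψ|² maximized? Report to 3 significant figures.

ρ ≈ 2.98

Differentiate P(ρ) = 4πρ²|ψ|² with respect to ρ and set to zero.
Solving yields ρ = a.
With a = 2.98, the most probable radial distance is 2.980.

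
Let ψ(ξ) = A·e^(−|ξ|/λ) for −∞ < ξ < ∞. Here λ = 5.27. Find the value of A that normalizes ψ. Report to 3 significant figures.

A ≈ 0.436

We need A² ∫|f|² dξ = 1, taking the integral from −∞ to ∞.
Recall ∫₀^∞ ξ^m e^(−ξ/β) dξ = m!·β^(m+1), the integral (without the A² prefactor) comes out to λ.
Setting this equal to 1 gives A² = 1/(λ).
Substituting λ = 5.27 gives A² = 0.1898, so A = 0.4356.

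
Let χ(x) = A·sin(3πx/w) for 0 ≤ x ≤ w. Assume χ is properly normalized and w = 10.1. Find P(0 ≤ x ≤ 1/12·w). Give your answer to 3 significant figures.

|χ|² is the probability density, so P = ∫_{0}^{1/12·w} |χ|² dx.
With A² fixed by ∫|χ|² = 1, i.e. A² = (w/2)^(−1), substitute and integrate.
In terms of u = x/w (A² and the length scale cancel between numerator and denominator), P = [∫_{0}^{1/12} sin(3·π·u)^2 du] / [∫_{0}^{1} sin(3·π·u)^2 du].
Using ∫ sin(3·π·u)^2 du = u/2 - sin(6·π·u)/(12·π), the numerator is 1/24 - 1/(12·π) and the denominator is 1/2.
Evaluating gives P = (-2 + π)/(12·π).

P ≈ 0.0303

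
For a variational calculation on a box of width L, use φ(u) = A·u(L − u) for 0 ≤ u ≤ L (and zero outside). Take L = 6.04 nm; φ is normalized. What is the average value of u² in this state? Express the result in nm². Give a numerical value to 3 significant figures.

⟨u^2⟩ ≈ 10.4 nm^2

By definition ⟨u²⟩ = ∫ u^2 |φ(u)|² du.
Expanding the polynomial and integrating term by term, since the A² factors cancel between numerator and denominator, ⟨u²⟩ = 2·L^2/7.
Putting L = 6.04 gives 10.42.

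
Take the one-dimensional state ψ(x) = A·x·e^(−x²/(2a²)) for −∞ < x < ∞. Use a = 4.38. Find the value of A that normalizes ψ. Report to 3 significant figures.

A ≈ 0.116

Require ∫ |ψ|² dx = 1 over the whole domain.
Differentiating ∫e^(−αx²) dx = √(π/α) under α to get the higher moments, the integral (without the A² prefactor) comes out to √(π)·a^3/2.
Setting this equal to 1 gives A² = 1/(√(π)·a^3/2).
Substituting a = 4.38 gives A² = 0.01343, so A = 0.1159.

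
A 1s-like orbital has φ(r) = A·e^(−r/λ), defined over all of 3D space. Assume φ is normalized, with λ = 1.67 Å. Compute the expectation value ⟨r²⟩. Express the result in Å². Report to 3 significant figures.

By definition ⟨r²⟩ = ∫ r^2 |φ(r)|² 4πr² dr.
Evaluating both integrals, ⟨r²⟩ = 3·λ^2.
With λ = 1.67, ⟨r^2⟩ = 8.367.

⟨r^2⟩ ≈ 8.37 Å^2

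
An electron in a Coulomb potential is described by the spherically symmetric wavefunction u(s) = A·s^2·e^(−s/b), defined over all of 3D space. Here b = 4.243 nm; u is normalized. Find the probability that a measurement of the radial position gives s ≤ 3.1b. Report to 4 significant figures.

With dV = 4πs²ds, the probability is ∫|u|² dV over s ≤ 3.1b.
Normalization gives A² = 1/(45·π·b^7/2).
In terms of t = s/b (A², 4π and the length scale all cancel between numerator and denominator), P = [∫_{0}^{3.1} t^6·e^(-2·t) dt] / [∫_{0}^{∞} t^6·e^(-2·t) dt].
An antiderivative of t^6·e^(-2·t) is -(4·t^6 + 12·t^5 + 30·t^4 + 60·t^3 + 90·t^2 + 90·t + 45)·e^(-2·t)/8; evaluating from 0 to 3.1 gives ≈ 2.39505, while the full integral is 45/8.
This evaluates to P = 0.42579.

P ≈ 0.4258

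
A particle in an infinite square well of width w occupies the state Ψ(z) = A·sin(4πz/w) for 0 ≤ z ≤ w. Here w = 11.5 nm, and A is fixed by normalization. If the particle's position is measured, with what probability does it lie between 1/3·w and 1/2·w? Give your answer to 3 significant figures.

P = ∫_{1/3·w}^{1/2·w} |Ψ(z)|² dz.
The normalization integral ∫|Ψ|²dz over the whole domain equals w/2·A², and A² cancels in the ratio.
Substituting u = z/w, A² and the length scale cancel in the ratio: P = ∫_{1/3}^{1/2} sin(4·π·u)^2 du / ∫_{0}^{1} sin(4·π·u)^2 du.
With ∫ sin(4·π·u)^2 du = u/2 - sin(4·π·u)·cos(4·π·u)/(8·π) + C, the region integral is √(3)/(32·π) + 1/12 and the full one is 1/2.
Evaluating gives P = (√(3)/16 + π/6)/π.

P ≈ 0.201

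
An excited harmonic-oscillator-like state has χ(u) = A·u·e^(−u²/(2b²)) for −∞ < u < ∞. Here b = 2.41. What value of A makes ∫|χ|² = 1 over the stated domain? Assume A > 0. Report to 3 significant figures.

A ≈ 0.284

The normalization condition is ∫|χ|² du = 1 from −∞ to ∞.
With ∫_{−∞}^{∞} u^(2m) e^(−αu²) du = (2m−1)!!·√π / (2^m α^(m+1/2)), the integral (without the A² prefactor) comes out to √(π)·b^3/2.
Hence A² = 1/[√(π)·b^3/2].
Plugging in b = 2.41 yields A = 0.2839.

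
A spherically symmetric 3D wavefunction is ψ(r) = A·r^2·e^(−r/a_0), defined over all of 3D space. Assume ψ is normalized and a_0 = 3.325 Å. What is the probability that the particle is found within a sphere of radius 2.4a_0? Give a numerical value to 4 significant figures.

With dV = 4πr²dr, the probability is ∫|ψ|² dV over r ≤ 2.4a_0.
The full normalization integral is A²·[45·π·a_0^7/2] = 1, fixing A².
Substituting u = r/a_0, A², 4π and the length scale all cancel in the ratio: P = ∫_{0}^{2.4} u^6·e^(-2·u) du / ∫_{0}^{∞} u^6·e^(-2·u) du.
With ∫ u^6·e^(-2·u) du = -(4·u^6 + 12·u^5 + 30·u^4 + 60·u^3 + 90·u^2 + 90·u + 45)·e^(-2·u)/8 + C, the region integral is ≈ 1.17672 and the full one is 45/8.
The region integral divided by the full integral gives P = 0.20920.

P ≈ 0.2092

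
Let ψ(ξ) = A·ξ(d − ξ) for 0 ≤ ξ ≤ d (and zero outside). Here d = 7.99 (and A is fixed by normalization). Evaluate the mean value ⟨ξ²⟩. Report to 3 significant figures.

⟨ξ^2⟩ ≈ 18.2

The expectation value is the |ψ|²-weighted average of ξ^2: ∫ ξ^2|ψ|² dξ.
Since the A² factors cancel between numerator and denominator, ⟨ξ²⟩ = 2·d^2/7.
Putting d = 7.99 gives 18.24.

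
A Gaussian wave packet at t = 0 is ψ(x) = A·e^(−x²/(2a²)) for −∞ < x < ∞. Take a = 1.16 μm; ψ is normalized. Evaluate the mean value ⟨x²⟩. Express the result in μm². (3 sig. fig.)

⟨x^2⟩ ≈ 0.673 μm^2

The expectation value is the |ψ|²-weighted average of x^2: ∫ x^2|ψ|² dx.
Using the Gaussian integral ∫_{−∞}^{∞} e^(−αx²) dx = √(π/α), since the A² factors cancel between numerator and denominator, ⟨x²⟩ = a^2/2.
Putting a = 1.16 gives 0.6728.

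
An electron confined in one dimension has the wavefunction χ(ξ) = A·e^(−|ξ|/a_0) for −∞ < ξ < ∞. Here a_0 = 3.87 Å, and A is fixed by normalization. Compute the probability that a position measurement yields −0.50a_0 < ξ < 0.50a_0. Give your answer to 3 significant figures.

P ≈ 0.632

P = ∫_{−0.50a_0}^{0.50a_0} |χ(ξ)|² dξ.
Since A² = 1/(a_0), this is the region integral divided by the full normalization integral.
By symmetry take twice the ξ ≥ 0 contribution in numerator and denominator; the 2's cancel. In terms of u = ξ/a_0 (A² and the length scale cancel between numerator and denominator), P = [∫_{0}^{0.50} e^(-2·u) du] / [∫_{0}^{∞} e^(-2·u) du].
An antiderivative of e^(-2·u) is -e^(-2·u)/2; evaluating from 0 to 0.50 gives 1/2 - e^(-1)/2, while the full integral is 1/2.
The result is P = 0.6321.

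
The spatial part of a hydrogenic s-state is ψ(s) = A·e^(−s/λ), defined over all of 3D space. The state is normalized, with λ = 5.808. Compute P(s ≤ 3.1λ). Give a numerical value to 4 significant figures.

P ≈ 0.9464

Integrate the radial probability density 4πs²|ψ|² over s ≤ 3.1λ.
A² is fixed by ∫₀^∞ 4πs²|ψ|² ds = 1, i.e. A² = (π·λ^3)^(−1).
Substituting u = s/λ, A², 4π and the length scale all cancel in the ratio: P = ∫_{0}^{3.1} u^2·e^(-2·u) du / ∫_{0}^{∞} u^2·e^(-2·u) du.
An antiderivative of u^2·e^(-2·u) is -(2·u^2 + 2·u + 1)·e^(-2·u)/4; evaluating from 0 to 3.1 gives 1/4 - 1321·e^(-31/5)/200, while the full integral is 1/4.
This evaluates to P = 0.94638.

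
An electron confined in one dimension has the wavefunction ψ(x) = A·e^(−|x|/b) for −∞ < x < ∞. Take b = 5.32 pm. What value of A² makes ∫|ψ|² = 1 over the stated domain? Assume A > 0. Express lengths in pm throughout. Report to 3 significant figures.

A^2 ≈ 0.188 pm^(-1)

The normalization condition is ∫|ψ|² dx = 1 from −∞ to ∞.
Recall ∫₀^∞ x^m e^(−x/β) dx = m!·β^(m+1), with ψ = A·e^(−|x|/b), the integral evaluates to A²·[b].
Hence A² = 1/[b].
Plugging in b = 5.32 yields A = 0.4336.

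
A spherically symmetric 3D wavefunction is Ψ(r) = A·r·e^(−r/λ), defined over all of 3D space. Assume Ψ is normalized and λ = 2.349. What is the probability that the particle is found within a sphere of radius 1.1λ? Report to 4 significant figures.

P ≈ 0.07250

P = ∫ |Ψ|² 4πr² dr over r ≤ 1.1λ.
The full normalization integral is A²·[3·π·λ^5] = 1, fixing A².
In terms of u = r/λ (A², 4π and the length scale all cancel between numerator and denominator), P = [∫_{0}^{1.1} u^4·e^(-2·u) du] / [∫_{0}^{∞} u^4·e^(-2·u) du].
Using ∫ u^4·e^(-2·u) du = -(u^4/2 + u^3 + 3·u^2/2 + 3·u/2 + 3/4)·e^(-2·u), the numerator is ≈ 0.0543722 and the denominator is 3/4.
This evaluates to P = 0.072496.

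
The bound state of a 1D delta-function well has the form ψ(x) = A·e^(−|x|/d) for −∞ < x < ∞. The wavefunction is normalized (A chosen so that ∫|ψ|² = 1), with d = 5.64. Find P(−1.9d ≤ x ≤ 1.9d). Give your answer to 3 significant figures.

P ≈ 0.978

The probability is P = ∫ |ψ|² dx over [−1.9d, 1.9d].
With A² fixed by ∫|ψ|² = 1, i.e. A² = (d)^(−1), substitute and integrate.
By symmetry take twice the x ≥ 0 contribution in numerator and denominator; the 2's cancel. Substituting u = x/d, A² and the length scale cancel in the ratio: P = ∫_{0}^{1.9} e^(-2·u) du / ∫_{0}^{∞} e^(-2·u) du.
With ∫ e^(-2·u) du = -e^(-2·u)/2 + C, the region integral is 1/2 - e^(-19/5)/2 and the full one is 1/2.
The result is P = 0.9776.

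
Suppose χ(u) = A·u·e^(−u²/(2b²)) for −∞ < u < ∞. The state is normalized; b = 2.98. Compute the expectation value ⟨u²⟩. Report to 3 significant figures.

⟨u^2⟩ ≈ 13.3

The expectation value is the |χ|²-weighted average of u^2: ∫ u^2|χ|² du.
With ∫_{−∞}^{∞} u^(2m) e^(−αu²) du = (2m−1)!!·√π / (2^m α^(m+1/2)), the ratio of the moment integral to the normalization integral gives ⟨u²⟩ = 3·b^2/2.
Putting b = 2.98 gives 13.32.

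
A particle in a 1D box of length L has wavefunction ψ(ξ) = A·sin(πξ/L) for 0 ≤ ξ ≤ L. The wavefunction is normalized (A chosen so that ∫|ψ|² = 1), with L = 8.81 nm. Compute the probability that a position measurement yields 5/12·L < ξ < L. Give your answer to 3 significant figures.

The probability is P = ∫ |ψ|² dξ over [5/12·L, L].
Since A² = 1/(L/2), this is the region integral divided by the full normalization integral.
Let u = ξ/L; then A² and the length scale cancel, so P = ∫_{5/12}^{1} sin(π·u)^2 du ÷ ∫_{0}^{1} sin(π·u)^2 du.
Using ∫ sin(π·u)^2 du = u/2 - sin(2·π·u)/(4·π), the numerator is 1/(8·π) + 7/24 and the denominator is 1/2.
The result is P = (3 + 7·π)/(12·π).

P ≈ 0.663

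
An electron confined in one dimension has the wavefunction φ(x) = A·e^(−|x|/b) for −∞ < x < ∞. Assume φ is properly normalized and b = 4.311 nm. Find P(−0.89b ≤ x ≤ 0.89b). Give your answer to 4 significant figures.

P ≈ 0.8314

P = ∫_{−0.89b}^{0.89b} |φ(x)|² dx.
The normalization integral ∫|φ|²dx over the whole domain equals b·A², and A² cancels in the ratio.
By symmetry take twice the x ≥ 0 contribution in numerator and denominator; the 2's cancel. Substituting u = x/b, A² and the length scale cancel in the ratio: P = ∫_{0}^{0.89} e^(-2·u) du / ∫_{0}^{∞} e^(-2·u) du.
With ∫ e^(-2·u) du = -e^(-2·u)/2 + C, the region integral is 1/2 - e^(-89/50)/2 and the full one is 1/2.
This works out to P = 0.83136.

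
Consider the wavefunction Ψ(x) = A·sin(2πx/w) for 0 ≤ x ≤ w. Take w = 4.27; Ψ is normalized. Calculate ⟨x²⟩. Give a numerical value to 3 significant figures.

⟨x²⟩ = ∫ x^2 |Ψ|² dx over the full domain.
Since the A² factors cancel between numerator and denominator, ⟨x²⟩ = -w^2/(8·π^2) + w^2/3.
Putting w = 4.27 gives 5.847.

⟨x^2⟩ ≈ 5.85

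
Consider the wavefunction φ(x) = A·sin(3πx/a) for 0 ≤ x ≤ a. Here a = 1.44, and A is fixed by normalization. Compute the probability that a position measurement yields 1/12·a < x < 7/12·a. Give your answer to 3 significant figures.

P = ∫_{1/12·a}^{7/12·a} |φ(x)|² dx.
With A² fixed by ∫|φ|² = 1, i.e. A² = (a/2)^(−1), substitute and integrate.
Substituting u = x/a, A² and the length scale cancel in the ratio: P = ∫_{1/12}^{7/12} sin(3·π·u)^2 du / ∫_{0}^{1} sin(3·π·u)^2 du.
Using ∫ sin(3·π·u)^2 du = u/2 - sin(6·π·u)/(12·π), the numerator is 1/(6·π) + 1/4 and the denominator is 1/2.
This works out to P = (2 + 3·π)/(6·π).

P ≈ 0.606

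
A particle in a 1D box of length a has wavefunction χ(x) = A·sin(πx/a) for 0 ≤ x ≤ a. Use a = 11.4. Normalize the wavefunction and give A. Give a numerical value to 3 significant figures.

A ≈ 0.419

Require ∫ |χ|² dx = 1 over the whole domain.
Using sin²θ = (1 − cos 2θ)/2, ∫|χ|² dx = A²·(a/2).
So A² = (a/2)^(−1).
Substituting a = 11.4 gives A² = 0.1754, so A = 0.4189.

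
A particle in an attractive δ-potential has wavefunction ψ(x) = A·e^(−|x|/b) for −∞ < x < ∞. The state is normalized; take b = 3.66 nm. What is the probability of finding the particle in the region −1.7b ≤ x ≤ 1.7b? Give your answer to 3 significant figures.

|ψ|² is the probability density, so P = ∫_{−1.7b}^{1.7b} |ψ|² dx.
Since A² = 1/(b), this is the region integral divided by the full normalization integral.
Both integrals are even about x = 0, so only the x ≥ 0 halves are needed (the factors of 2 cancel). In terms of u = x/b (A² and the length scale cancel between numerator and denominator), P = [∫_{0}^{1.7} e^(-2·u) du] / [∫_{0}^{∞} e^(-2·u) du].
An antiderivative of e^(-2·u) is -e^(-2·u)/2; evaluating from 0 to 1.7 gives 1/2 - e^(-17/5)/2, while the full integral is 1/2.
Evaluating gives P = 0.9666.

P ≈ 0.967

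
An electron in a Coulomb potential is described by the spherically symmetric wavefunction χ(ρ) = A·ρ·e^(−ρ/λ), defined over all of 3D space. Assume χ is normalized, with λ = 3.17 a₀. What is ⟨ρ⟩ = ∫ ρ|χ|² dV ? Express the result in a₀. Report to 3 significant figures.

By definition ⟨ρ⟩ = ∫ ρ |χ(ρ)|² 4πρ² dρ.
Using ∫₀^∞ ρⁿ e^(−αρ) dρ = n!/αⁿ⁺¹, since the A² factors cancel between numerator and denominator, ⟨ρ⟩ = 5·λ/2.
With λ = 3.17, ⟨ρ⟩ = 7.925.

⟨ρ⟩ ≈ 7.93 a₀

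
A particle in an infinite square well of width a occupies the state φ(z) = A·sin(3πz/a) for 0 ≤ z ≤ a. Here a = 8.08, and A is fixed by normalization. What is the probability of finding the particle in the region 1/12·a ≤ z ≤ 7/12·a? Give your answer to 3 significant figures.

P = ∫_{1/12·a}^{7/12·a} |φ(z)|² dz.
Since A² = 1/(a/2), this is the region integral divided by the full normalization integral.
In terms of u = z/a (A² and the length scale cancel between numerator and denominator), P = [∫_{1/12}^{7/12} sin(3·π·u)^2 du] / [∫_{0}^{1} sin(3·π·u)^2 du].
With ∫ sin(3·π·u)^2 du = u/2 - sin(6·π·u)/(12·π) + C, the region integral is 1/(6·π) + 1/4 and the full one is 1/2.
Taking the ratio, P = (2 + 3·π)/(6·π).

P ≈ 0.606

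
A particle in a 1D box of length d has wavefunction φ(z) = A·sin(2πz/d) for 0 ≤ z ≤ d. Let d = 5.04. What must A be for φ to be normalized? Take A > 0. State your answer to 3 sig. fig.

A ≈ 0.630

We need A² ∫|f|² dz = 1, taking the integral from 0 to d.
Using sin²θ = (1 − cos 2θ)/2, carrying out the integral gives A² · d/2.
So A² = (d/2)^(−1).
Substituting d = 5.04 gives A² = 0.3968, so A = 0.6299.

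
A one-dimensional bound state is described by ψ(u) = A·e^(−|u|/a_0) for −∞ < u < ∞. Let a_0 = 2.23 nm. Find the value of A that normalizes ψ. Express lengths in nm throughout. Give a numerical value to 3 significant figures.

A ≈ 0.670 nm^(-1/2)

We need A² ∫|f|² du = 1, taking the integral from −∞ to ∞.
With ψ = A·e^(−|u|/a_0), the integral evaluates to A²·[a_0].
Hence A² = 1/[a_0].
With a_0 = 2.23: A² = 0.4484 and A = 0.6696.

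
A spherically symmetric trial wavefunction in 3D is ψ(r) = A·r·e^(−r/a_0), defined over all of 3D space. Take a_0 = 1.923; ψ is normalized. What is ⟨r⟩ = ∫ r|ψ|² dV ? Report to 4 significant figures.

⟨r⟩ = ∫ r |ψ|² 4πr² dr over the full domain.
Evaluating both integrals, ⟨r⟩ = 5·a_0/2.
Putting a_0 = 1.923 gives 4.8075.

⟨r⟩ ≈ 4.808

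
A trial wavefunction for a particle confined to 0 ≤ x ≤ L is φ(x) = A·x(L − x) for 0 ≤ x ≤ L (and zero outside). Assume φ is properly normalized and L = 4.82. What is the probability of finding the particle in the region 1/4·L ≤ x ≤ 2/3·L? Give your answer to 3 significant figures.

P ≈ 0.687

|φ|² is the probability density, so P = ∫_{1/4·L}^{2/3·L} |φ|² dx.
With A² fixed by ∫|φ|² = 1, i.e. A² = (L^5/30)^(−1), substitute and integrate.
In terms of u = x/L (A² and the length scale cancel between numerator and denominator), P = [∫_{1/4}^{2/3} u^2·(1 - u)^2 du] / [∫_{0}^{1} u^2·(1 - u)^2 du].
An antiderivative of u^2·(1 - u)^2 is u^3·(6·u^2 - 15·u + 10)/30; evaluating from 1/4 to 2/3 gives ≈ 0.022887, while the full integral is 1/30.
Taking the ratio, P = 0.6866.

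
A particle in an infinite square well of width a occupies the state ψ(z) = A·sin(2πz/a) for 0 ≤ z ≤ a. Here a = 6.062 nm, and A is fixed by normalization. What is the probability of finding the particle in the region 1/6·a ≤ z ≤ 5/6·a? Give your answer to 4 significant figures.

P ≈ 0.8045

The probability is P = ∫ |ψ|² dz over [1/6·a, 5/6·a].
With A² fixed by ∫|ψ|² = 1, i.e. A² = (a/2)^(−1), substitute and integrate.
Let u = z/a; then A² and the length scale cancel, so P = ∫_{1/6}^{5/6} sin(2·π·u)^2 du ÷ ∫_{0}^{1} sin(2·π·u)^2 du.
With ∫ sin(2·π·u)^2 du = u/2 - sin(4·π·u)/(8·π) + C, the region integral is √(3)/(8·π) + 1/3 and the full one is 1/2.
This works out to P = √(3)/(4·π) + 2/3.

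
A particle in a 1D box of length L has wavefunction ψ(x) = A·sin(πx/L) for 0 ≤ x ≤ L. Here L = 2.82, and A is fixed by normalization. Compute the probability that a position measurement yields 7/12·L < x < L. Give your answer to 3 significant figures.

P = ∫_{7/12·L}^{L} |ψ(x)|² dx.
With A² fixed by ∫|ψ|² = 1, i.e. A² = (L/2)^(−1), substitute and integrate.
Let u = x/L; then A² and the length scale cancel, so P = ∫_{7/12}^{1} sin(π·u)^2 du ÷ ∫_{0}^{1} sin(π·u)^2 du.
An antiderivative of sin(π·u)^2 is u/2 - sin(2·π·u)/(4·π); evaluating from 7/12 to 1 gives 5/24 - 1/(8·π), while the full integral is 1/2.
The result is P = (-3 + 5·π)/(12·π).

P ≈ 0.337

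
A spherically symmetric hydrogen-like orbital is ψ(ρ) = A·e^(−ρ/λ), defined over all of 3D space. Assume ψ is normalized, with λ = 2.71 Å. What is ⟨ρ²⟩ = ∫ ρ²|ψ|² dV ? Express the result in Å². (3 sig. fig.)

⟨ρ^2⟩ ≈ 22.0 Å^2

⟨ρ²⟩ = ∫ ρ^2 |ψ|² 4πρ² dρ over the full domain.
Since the A² factors cancel between numerator and denominator, ⟨ρ²⟩ = 3·λ^2.
Putting λ = 2.71 gives 22.03.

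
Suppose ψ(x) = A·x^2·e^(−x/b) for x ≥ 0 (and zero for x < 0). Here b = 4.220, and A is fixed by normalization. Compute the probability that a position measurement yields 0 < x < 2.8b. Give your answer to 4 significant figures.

|ψ|² is the probability density, so P = ∫_{0}^{2.8b} |ψ|² dx.
Since A² = 1/(3·b^5/4), this is the region integral divided by the full normalization integral.
Substituting u = x/b, A² and the length scale cancel in the ratio: P = ∫_{0}^{2.8} u^4·e^(-2·u) du / ∫_{0}^{∞} u^4·e^(-2·u) du.
An antiderivative of u^4·e^(-2·u) is -(u^4/2 + u^3 + 3·u^2/2 + 3·u/2 + 3/4)·e^(-2·u); evaluating from 0 to 2.8 gives ≈ 0.493387, while the full integral is 3/4.
The result is P = 0.65785.

P ≈ 0.6578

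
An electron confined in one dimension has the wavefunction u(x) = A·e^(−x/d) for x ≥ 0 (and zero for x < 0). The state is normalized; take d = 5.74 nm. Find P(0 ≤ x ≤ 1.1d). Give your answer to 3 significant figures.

P ≈ 0.889

The probability is P = ∫ |u|² dx over [0, 1.1d].
The normalization integral ∫|u|²dx over the whole domain equals d/2·A², and A² cancels in the ratio.
Let t = x/d; then A² and the length scale cancel, so P = ∫_{0}^{1.1} e^(-2·t) dt ÷ ∫_{0}^{∞} e^(-2·t) dt.
An antiderivative of e^(-2·t) is -e^(-2·t)/2; evaluating from 0 to 1.1 gives 1/2 - e^(-11/5)/2, while the full integral is 1/2.
This works out to P = 0.8892.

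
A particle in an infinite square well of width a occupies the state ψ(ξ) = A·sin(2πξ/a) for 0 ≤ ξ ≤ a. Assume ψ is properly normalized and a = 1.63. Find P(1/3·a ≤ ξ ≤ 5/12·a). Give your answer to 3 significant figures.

The probability is P = ∫ |ψ|² dξ over [1/3·a, 5/12·a].
With A² fixed by ∫|ψ|² = 1, i.e. A² = (a/2)^(−1), substitute and integrate.
Let u = ξ/a; then A² and the length scale cancel, so P = ∫_{1/3}^{5/12} sin(2·π·u)^2 du ÷ ∫_{0}^{1} sin(2·π·u)^2 du.
Using ∫ sin(2·π·u)^2 du = u/2 - sin(4·π·u)/(8·π), the numerator is 1/24 and the denominator is 1/2.
The result is P = 1/12.

P ≈ 0.0833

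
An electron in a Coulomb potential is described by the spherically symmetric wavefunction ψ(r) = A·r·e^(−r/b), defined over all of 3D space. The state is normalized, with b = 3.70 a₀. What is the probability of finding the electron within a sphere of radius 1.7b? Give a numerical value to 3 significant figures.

P ≈ 0.256

With dV = 4πr²dr, the probability is ∫|ψ|² dV over r ≤ 1.7b.
A² is fixed by ∫₀^∞ 4πr²|ψ|² dr = 1, i.e. A² = (3·π·b^5)^(−1).
Let u = r/b; then A², 4π and the length scale all cancel, so P = ∫_{0}^{1.7} u^4·e^(-2·u) du ÷ ∫_{0}^{∞} u^4·e^(-2·u) du.
An antiderivative of u^4·e^(-2·u) is -(u^4/2 + u^3 + 3·u^2/2 + 3·u/2 + 3/4)·e^(-2·u); evaluating from 0 to 1.7 gives ≈ 0.19186, while the full integral is 3/4.
Taking the ratio yields P = 0.2558.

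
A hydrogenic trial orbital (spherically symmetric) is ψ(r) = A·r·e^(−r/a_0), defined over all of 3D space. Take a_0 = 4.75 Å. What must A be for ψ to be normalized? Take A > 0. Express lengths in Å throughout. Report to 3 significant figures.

A ≈ 0.00662 Å^(-5/2)

Require ∫ |ψ|² 4πr² dr = 1 over the whole domain.
The angular integral contributes 4π, leaving ∫₀^∞ r²|ψ|² dr.
Recall ∫₀^∞ r^m e^(−r/β) dr = m!·β^(m+1), with ψ = A·r·e^(−r/a_0), the integral evaluates to A²·[3·π·a_0^5].
Hence A² = 1/[3·π·a_0^5].
Substituting a_0 = 4.75 gives A² = 0.00004388, so A = 0.006624.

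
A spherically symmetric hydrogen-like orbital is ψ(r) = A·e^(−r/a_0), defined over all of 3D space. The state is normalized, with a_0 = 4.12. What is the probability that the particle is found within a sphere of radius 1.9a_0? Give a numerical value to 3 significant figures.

Integrate the radial probability density 4πr²|ψ|² over r ≤ 1.9a_0.
The full normalization integral is A²·[π·a_0^3] = 1, fixing A².
Let u = r/a_0; then A², 4π and the length scale all cancel, so P = ∫_{0}^{1.9} u^2·e^(-2·u) du ÷ ∫_{0}^{∞} u^2·e^(-2·u) du.
An antiderivative of u^2·e^(-2·u) is -(2·u^2 + 2·u + 1)·e^(-2·u)/4; evaluating from 0 to 1.9 gives 1/4 - 601·e^(-19/5)/200, while the full integral is 1/4.
Taking the ratio yields P = 0.7311.

P ≈ 0.731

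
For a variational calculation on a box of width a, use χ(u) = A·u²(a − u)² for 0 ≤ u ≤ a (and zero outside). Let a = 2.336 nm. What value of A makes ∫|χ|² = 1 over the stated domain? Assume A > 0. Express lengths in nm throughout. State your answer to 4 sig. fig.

A ≈ 0.5515 nm^(-9/2)

Normalization requires ∫|χ|² du = 1, integrated from 0 to a.
Expanding the polynomial and integrating term by term, ∫|χ|² du = A²·(a^9/630).
Plugging in a = 2.336 yields A = 0.55150.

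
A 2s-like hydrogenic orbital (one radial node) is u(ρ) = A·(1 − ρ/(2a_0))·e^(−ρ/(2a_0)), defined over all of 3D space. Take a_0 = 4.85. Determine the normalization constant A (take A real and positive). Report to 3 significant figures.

Normalization requires ∫|u|² 4πρ² dρ = 1, integrated from 0 to ∞.
The angular integral contributes 4π, leaving ∫₀^∞ ρ²|u|² dρ.
The integral (without the A² prefactor) comes out to 8·π·a_0^3.
Substituting a_0 = 4.85 gives A² = 0.0003488, so A = 0.01868.

A ≈ 0.0187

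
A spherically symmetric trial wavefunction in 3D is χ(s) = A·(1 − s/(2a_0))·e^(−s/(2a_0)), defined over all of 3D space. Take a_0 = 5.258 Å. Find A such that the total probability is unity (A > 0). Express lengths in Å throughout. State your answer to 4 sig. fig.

We need A² ∫|f|² 4πs² ds = 1, taking the integral from 0 to ∞.
The angular integral contributes 4π, leaving ∫₀^∞ s²|χ|² ds.
Carrying out the integral gives A² · 8·π·a_0^3.
Hence A² = 1/[8·π·a_0^3].
With a_0 = 5.258: A² = 0.00027371 and A = 0.016544.

A ≈ 0.01654 Å^(-3/2)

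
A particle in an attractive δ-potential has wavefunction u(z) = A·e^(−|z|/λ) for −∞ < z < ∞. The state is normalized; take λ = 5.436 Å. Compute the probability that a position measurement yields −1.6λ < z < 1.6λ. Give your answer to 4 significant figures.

P = ∫_{−1.6λ}^{1.6λ} |u(z)|² dz.
The normalization integral ∫|u|²dz over the whole domain equals λ·A², and A² cancels in the ratio.
Both integrals are even about z = 0, so only the z ≥ 0 halves are needed (the factors of 2 cancel). Let t = z/λ; then A² and the length scale cancel, so P = ∫_{0}^{1.6} e^(-2·t) dt ÷ ∫_{0}^{∞} e^(-2·t) dt.
An antiderivative of e^(-2·t) is -e^(-2·t)/2; evaluating from 0 to 1.6 gives 1/2 - e^(-16/5)/2, while the full integral is 1/2.
The result is P = 0.95924.

P ≈ 0.9592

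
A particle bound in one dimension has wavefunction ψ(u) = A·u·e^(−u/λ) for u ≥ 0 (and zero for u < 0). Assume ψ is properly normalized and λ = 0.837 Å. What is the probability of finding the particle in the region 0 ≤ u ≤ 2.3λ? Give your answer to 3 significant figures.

P ≈ 0.837

The probability is P = ∫ |ψ|² du over [0, 2.3λ].
Since A² = 1/(λ^3/4), this is the region integral divided by the full normalization integral.
Let t = u/λ; then A² and the length scale cancel, so P = ∫_{0}^{2.3} t^2·e^(-2·t) dt ÷ ∫_{0}^{∞} t^2·e^(-2·t) dt.
Using ∫ t^2·e^(-2·t) dt = -(2·t^2 + 2·t + 1)·e^(-2·t)/4, the numerator is 1/4 - 809·e^(-23/5)/200 and the denominator is 1/4.
Taking the ratio, P = 0.8374.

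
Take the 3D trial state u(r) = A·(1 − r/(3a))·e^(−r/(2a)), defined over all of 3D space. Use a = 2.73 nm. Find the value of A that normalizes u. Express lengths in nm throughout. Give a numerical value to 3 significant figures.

A ≈ 0.0766 nm^(-3/2)

Normalization requires ∫|u|² 4πr² dr = 1, integrated from 0 to ∞.
In 3D with spherical symmetry the volume element is 4πr² dr.
∫|u|² 4πr² dr = A²·(8·π·a^3/3).
So A² = (8·π·a^3/3)^(−1).
Substituting a = 2.73 gives A² = 0.005867, so A = 0.07659.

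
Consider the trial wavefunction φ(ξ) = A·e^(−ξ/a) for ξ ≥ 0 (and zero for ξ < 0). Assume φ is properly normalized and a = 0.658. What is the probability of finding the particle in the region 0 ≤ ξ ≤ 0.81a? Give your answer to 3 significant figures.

P ≈ 0.802

|φ|² is the probability density, so P = ∫_{0}^{0.81a} |φ|² dξ.
Since A² = 1/(a/2), this is the region integral divided by the full normalization integral.
In terms of u = ξ/a (A² and the length scale cancel between numerator and denominator), P = [∫_{0}^{0.81} e^(-2·u) du] / [∫_{0}^{∞} e^(-2·u) du].
Using ∫ e^(-2·u) du = -e^(-2·u)/2, the numerator is 1/2 - e^(-81/50)/2 and the denominator is 1/2.
Evaluating gives P = 0.8021.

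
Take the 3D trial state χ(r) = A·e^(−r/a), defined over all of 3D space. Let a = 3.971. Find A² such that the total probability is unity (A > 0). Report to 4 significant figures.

A^2 ≈ 0.005083

Normalization requires ∫|χ|² 4πr² dr = 1, integrated from 0 to ∞.
The integral (without the A² prefactor) comes out to π·a^3.
Setting this equal to 1 gives A² = 1/(π·a^3).
Plugging in a = 3.971 yields A = 0.071298.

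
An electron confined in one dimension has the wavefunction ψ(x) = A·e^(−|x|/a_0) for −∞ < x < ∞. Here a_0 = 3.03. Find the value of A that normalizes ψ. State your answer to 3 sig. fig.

Normalization requires ∫|ψ|² dx = 1, integrated from −∞ to ∞.
The integral (without the A² prefactor) comes out to a_0.
With a_0 = 3.03: A² = 0.3300 and A = 0.5745.

A ≈ 0.574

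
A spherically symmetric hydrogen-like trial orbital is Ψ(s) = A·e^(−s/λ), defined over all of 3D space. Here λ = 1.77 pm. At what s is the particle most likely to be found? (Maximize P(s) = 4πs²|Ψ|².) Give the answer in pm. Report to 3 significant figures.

The maximum of P(s) = 4πs²|Ψ|² occurs where its derivative vanishes.
This gives s = λ.
With λ = 1.77, the most probable radial distance is 1.770 pm.

s ≈ 1.77 pm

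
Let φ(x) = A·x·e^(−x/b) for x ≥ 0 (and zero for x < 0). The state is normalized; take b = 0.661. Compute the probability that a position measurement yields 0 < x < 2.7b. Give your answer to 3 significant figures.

P ≈ 0.905

The probability is P = ∫ |φ|² dx over [0, 2.7b].
Since A² = 1/(b^3/4), this is the region integral divided by the full normalization integral.
Let u = x/b; then A² and the length scale cancel, so P = ∫_{0}^{2.7} u^2·e^(-2·u) du ÷ ∫_{0}^{∞} u^2·e^(-2·u) du.
With ∫ u^2·e^(-2·u) du = -(2·u^2 + 2·u + 1)·e^(-2·u)/4 + C, the region integral is 1/4 - 1049·e^(-27/5)/200 and the full one is 1/4.
The result is P = 0.9052.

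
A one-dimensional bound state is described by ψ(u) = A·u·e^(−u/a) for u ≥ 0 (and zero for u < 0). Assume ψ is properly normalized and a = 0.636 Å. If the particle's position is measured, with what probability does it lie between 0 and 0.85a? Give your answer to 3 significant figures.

P ≈ 0.243

|ψ|² is the probability density, so P = ∫_{0}^{0.85a} |ψ|² du.
With A² fixed by ∫|ψ|² = 1, i.e. A² = (a^3/4)^(−1), substitute and integrate.
Let t = u/a; then A² and the length scale cancel, so P = ∫_{0}^{0.85} t^2·e^(-2·t) dt ÷ ∫_{0}^{∞} t^2·e^(-2·t) dt.
An antiderivative of t^2·e^(-2·t) is -(2·t^2 + 2·t + 1)·e^(-2·t)/4; evaluating from 0 to 0.85 gives 1/4 - 829·e^(-17/10)/800, while the full integral is 1/4.
Evaluating gives P = 0.2428.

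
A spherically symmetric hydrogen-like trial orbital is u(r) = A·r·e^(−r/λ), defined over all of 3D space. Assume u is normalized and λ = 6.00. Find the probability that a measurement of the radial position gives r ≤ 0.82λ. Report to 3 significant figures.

P ≈ 0.0260

P = ∫ |u|² 4πr² dr over r ≤ 0.82λ.
Normalization gives A² = 1/(3·π·λ^5).
Let t = r/λ; then A², 4π and the length scale all cancel, so P = ∫_{0}^{0.82} t^4·e^(-2·t) dt ÷ ∫_{0}^{∞} t^4·e^(-2·t) dt.
With ∫ t^4·e^(-2·t) dt = -(t^4/2 + t^3 + 3·t^2/2 + 3·t/2 + 3/4)·e^(-2·t) + C, the region integral is ≈ 0.019466 and the full one is 3/4.
This evaluates to P = 0.02595.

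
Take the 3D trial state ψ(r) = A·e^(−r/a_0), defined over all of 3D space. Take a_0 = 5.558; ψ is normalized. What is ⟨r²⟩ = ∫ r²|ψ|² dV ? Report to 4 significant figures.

The expectation value is the |ψ|²-weighted average of r^2: ∫ r^2|ψ|² 4πr² dr.
The ratio of the moment integral to the normalization integral gives ⟨r²⟩ = 3·a_0^2.
With a_0 = 5.558, ⟨r^2⟩ = 92.674.

⟨r^2⟩ ≈ 92.67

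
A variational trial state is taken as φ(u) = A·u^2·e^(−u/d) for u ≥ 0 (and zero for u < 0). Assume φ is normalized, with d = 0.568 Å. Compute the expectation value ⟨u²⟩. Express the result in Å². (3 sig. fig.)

⟨u^2⟩ ≈ 2.42 Å^2

⟨u²⟩ = ∫ u^2 |φ|² du over the full domain.
Recall ∫₀^∞ u^m e^(−u/β) du = m!·β^(m+1), since the A² factors cancel between numerator and denominator, ⟨u²⟩ = 15·d^2/2.
Putting d = 0.568 gives 2.420.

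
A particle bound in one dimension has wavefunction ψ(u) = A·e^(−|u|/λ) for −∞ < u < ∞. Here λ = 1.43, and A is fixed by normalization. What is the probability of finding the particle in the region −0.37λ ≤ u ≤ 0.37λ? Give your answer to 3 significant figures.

The probability is P = ∫ |ψ|² du over [−0.37λ, 0.37λ].
Since A² = 1/(λ), this is the region integral divided by the full normalization integral.
Both integrals are even about u = 0, so only the u ≥ 0 halves are needed (the factors of 2 cancel). Substituting t = u/λ, A² and the length scale cancel in the ratio: P = ∫_{0}^{0.37} e^(-2·t) dt / ∫_{0}^{∞} e^(-2·t) dt.
An antiderivative of e^(-2·t) is -e^(-2·t)/2; evaluating from 0 to 0.37 gives 1/2 - e^(-37/50)/2, while the full integral is 1/2.
The result is P = 0.5229.

P ≈ 0.523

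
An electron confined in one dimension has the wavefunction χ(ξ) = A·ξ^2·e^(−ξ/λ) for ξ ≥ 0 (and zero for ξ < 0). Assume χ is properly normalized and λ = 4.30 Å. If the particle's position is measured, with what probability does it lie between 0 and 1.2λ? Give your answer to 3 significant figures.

P ≈ 0.0959

|χ|² is the probability density, so P = ∫_{0}^{1.2λ} |χ|² dξ.
The normalization integral ∫|χ|²dξ over the whole domain equals 3·λ^5/4·A², and A² cancels in the ratio.
In terms of u = ξ/λ (A² and the length scale cancel between numerator and denominator), P = [∫_{0}^{1.2} u^4·e^(-2·u) du] / [∫_{0}^{∞} u^4·e^(-2·u) du].
An antiderivative of u^4·e^(-2·u) is -(u^4/2 + u^3 + 3·u^2/2 + 3·u/2 + 3/4)·e^(-2·u); evaluating from 0 to 1.2 gives ≈ 0.071901, while the full integral is 3/4.
This works out to P = 0.09587.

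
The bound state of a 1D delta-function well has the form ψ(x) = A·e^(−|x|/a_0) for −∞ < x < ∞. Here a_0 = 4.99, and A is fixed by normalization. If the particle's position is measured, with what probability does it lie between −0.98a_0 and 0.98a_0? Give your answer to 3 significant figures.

|ψ|² is the probability density, so P = ∫_{−0.98a_0}^{0.98a_0} |ψ|² dx.
Since A² = 1/(a_0), this is the region integral divided by the full normalization integral.
By symmetry take twice the x ≥ 0 contribution in numerator and denominator; the 2's cancel. Substituting u = x/a_0, A² and the length scale cancel in the ratio: P = ∫_{0}^{0.98} e^(-2·u) du / ∫_{0}^{∞} e^(-2·u) du.
Using ∫ e^(-2·u) du = -e^(-2·u)/2, the numerator is 1/2 - e^(-49/25)/2 and the denominator is 1/2.
This works out to P = 0.8591.

P ≈ 0.859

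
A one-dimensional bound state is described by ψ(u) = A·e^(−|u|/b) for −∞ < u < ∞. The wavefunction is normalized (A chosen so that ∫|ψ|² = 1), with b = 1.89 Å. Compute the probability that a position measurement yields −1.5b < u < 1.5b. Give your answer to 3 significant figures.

P = ∫_{−1.5b}^{1.5b} |ψ(u)|² du.
The normalization integral ∫|ψ|²du over the whole domain equals b·A², and A² cancels in the ratio.
Both integrals are even about u = 0, so only the u ≥ 0 halves are needed (the factors of 2 cancel). In terms of t = u/b (A² and the length scale cancel between numerator and denominator), P = [∫_{0}^{1.5} e^(-2·t) dt] / [∫_{0}^{∞} e^(-2·t) dt].
An antiderivative of e^(-2·t) is -e^(-2·t)/2; evaluating from 0 to 1.5 gives 1/2 - e^(-3)/2, while the full integral is 1/2.
Evaluating gives P = 0.9502.

P ≈ 0.950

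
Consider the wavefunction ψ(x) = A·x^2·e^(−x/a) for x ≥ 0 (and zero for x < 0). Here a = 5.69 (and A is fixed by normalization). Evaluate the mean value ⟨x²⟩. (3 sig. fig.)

⟨x²⟩ = ∫ x^2 |ψ|² dx over the full domain.
With ∫₀^∞ x^6 e^(−αx) dx = 6!/α^7, since the A² factors cancel between numerator and denominator, ⟨x²⟩ = 15·a^2/2.
With a = 5.69, ⟨x^2⟩ = 242.8.

⟨x^2⟩ ≈ 243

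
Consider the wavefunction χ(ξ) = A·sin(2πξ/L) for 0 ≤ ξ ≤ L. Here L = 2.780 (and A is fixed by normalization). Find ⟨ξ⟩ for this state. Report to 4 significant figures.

⟨ξ⟩ ≈ 1.390

The expectation value is the |χ|²-weighted average of ξ: ∫ ξ|χ|² dξ.
Using sin²θ = (1 − cos 2θ)/2, evaluating both integrals, ⟨ξ⟩ = L/2.
With L = 2.780, ⟨ξ⟩ = 1.3900.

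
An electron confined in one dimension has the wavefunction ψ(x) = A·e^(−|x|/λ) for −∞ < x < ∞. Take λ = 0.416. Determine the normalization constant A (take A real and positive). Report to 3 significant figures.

The normalization condition is ∫|ψ|² dx = 1 from −∞ to ∞.
Using ∫₀^∞ xⁿ e^(−αx) dx = n!/αⁿ⁺¹, carrying out the integral gives A² · λ.
Hence A² = 1/[λ].
Substituting λ = 0.416 gives A² = 2.404, so A = 1.550.

A ≈ 1.55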